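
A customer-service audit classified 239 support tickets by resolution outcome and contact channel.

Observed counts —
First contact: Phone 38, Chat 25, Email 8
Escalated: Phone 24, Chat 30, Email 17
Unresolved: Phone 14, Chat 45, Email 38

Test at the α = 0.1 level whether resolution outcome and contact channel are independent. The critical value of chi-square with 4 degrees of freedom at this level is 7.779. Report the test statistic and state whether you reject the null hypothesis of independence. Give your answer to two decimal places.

Row totals: 71, 71, 97. Column totals: 76, 100, 63. Grand total N = 239.
Expected counts (row total × column total / N):
  First contact, Phone: 71×76/239 = 22.5774
  First contact, Chat: 71×100/239 = 29.7071
  First contact, Email: 71×63/239 = 18.7155
  Escalated, Phone: 71×76/239 = 22.5774
  Escalated, Chat: 71×100/239 = 29.7071
  Escalated, Email: 71×63/239 = 18.7155
  Unresolved, Phone: 97×76/239 = 30.8452
  Unresolved, Chat: 97×100/239 = 40.5858
  Unresolved, Email: 97×63/239 = 25.5690
Contributions (O − E)²/E:
  (38 − 22.5774)²/22.5774 = 10.5352
  (25 − 29.7071)²/29.7071 = 0.7458
  (8 − 18.7155)²/18.7155 = 6.1351
  (24 − 22.5774)²/22.5774 = 0.0896
  (30 − 29.7071)²/29.7071 = 0.0029
  (17 − 18.7155)²/18.7155 = 0.1572
  (14 − 30.8452)²/30.8452 = 9.1995
  (45 − 40.5858)²/40.5858 = 0.4801
  (38 − 25.5690)²/25.5690 = 6.0436
χ² = 10.5352 + 0.7458 + 6.1351 + 0.0896 + 0.0029 + 0.1572 + 9.1995 + 0.4801 + 6.0436 = 33.39
df = (3−1)(3−1) = 4. Since 33.39 > 7.779, reject the null hypothesis of independence at α = 0.1.

33.39; reject H₀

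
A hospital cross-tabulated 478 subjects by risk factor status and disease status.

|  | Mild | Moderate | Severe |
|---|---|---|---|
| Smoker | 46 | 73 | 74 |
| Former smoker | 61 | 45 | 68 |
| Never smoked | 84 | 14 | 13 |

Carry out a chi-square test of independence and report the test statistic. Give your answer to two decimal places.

84.71

Row totals: 193, 174, 111. Column totals: 191, 132, 155. Grand total N = 478.
Expected counts (row total × column total / N):
  Smoker, Mild: 193×191/478 = 77.119
  Smoker, Moderate: 193×132/478 = 53.297
  Smoker, Severe: 193×155/478 = 62.584
  Former smoker, Mild: 174×191/478 = 69.527
  Former smoker, Moderate: 174×132/478 = 48.050
  Former smoker, Severe: 174×155/478 = 56.423
  Never smoked, Mild: 111×191/478 = 44.354
  Never smoked, Moderate: 111×132/478 = 30.653
  Never smoked, Severe: 111×155/478 = 35.994
Contributions (O − E)²/E:
  (46 − 77.119)²/77.119 = 12.5571
  (73 − 53.297)²/53.297 = 7.2839
  (74 − 62.584)²/62.584 = 2.0824
  (61 − 69.527)²/69.527 = 1.0458
  (45 − 48.050)²/48.050 = 0.1936
  (68 − 56.423)²/56.423 = 2.3754
  (84 − 44.354)²/44.354 = 35.4377
  (14 − 30.653)²/30.653 = 9.0472
  (13 − 35.994)²/35.994 = 14.6892
χ² = 12.5571 + 7.2839 + 2.0824 + 1.0458 + 0.1936 + 2.3754 + 35.4377 + 9.0472 + 14.6892 = 84.71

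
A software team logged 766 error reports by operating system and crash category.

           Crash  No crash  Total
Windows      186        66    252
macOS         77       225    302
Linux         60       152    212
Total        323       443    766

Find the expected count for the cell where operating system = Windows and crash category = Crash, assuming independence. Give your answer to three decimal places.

Row total (Windows) = 252; column total (Crash) = 323; grand total N = 766.
Expected count = (row total × column total) / N = 252 × 323 / 766 = 106.261.

106.261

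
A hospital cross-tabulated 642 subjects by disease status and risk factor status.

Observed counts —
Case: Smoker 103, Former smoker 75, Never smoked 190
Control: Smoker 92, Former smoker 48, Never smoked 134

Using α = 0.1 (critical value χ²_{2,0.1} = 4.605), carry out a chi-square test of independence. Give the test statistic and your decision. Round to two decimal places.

2.52; fail to reject H₀

Row totals: 368, 274. Column totals: 195, 123, 324. Grand total N = 642.
Expected counts (row total × column total / N):
  Case, Smoker: 368×195/642 = 111.776
  Case, Former smoker: 368×123/642 = 70.505
  Case, Never smoked: 368×324/642 = 185.720
  Control, Smoker: 274×195/642 = 83.224
  Control, Former smoker: 274×123/642 = 52.495
  Control, Never smoked: 274×324/642 = 138.280
Contributions (O − E)²/E:
  (103 − 111.776)²/111.776 = 0.6890
  (75 − 70.505)²/70.505 = 0.2866
  (190 − 185.720)²/185.720 = 0.0986
  (92 − 83.224)²/83.224 = 0.9254
  (48 − 52.495)²/52.495 = 0.3849
  (134 − 138.280)²/138.280 = 0.1325
χ² = 0.6890 + 0.2866 + 0.0986 + 0.9254 + 0.3849 + 0.1325 = 2.52
df = (2−1)(3−1) = 2. Since 2.52 < 4.605, fail to reject the null hypothesis of independence at α = 0.1.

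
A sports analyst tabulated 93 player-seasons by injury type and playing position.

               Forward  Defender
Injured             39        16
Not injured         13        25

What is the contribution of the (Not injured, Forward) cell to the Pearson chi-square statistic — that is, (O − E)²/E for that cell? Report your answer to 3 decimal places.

3.201

Row total (Not injured) = 38; column total (Forward) = 52; N = 93.
Expected count E = 38 × 52 / 93 = 21.2473.
Contribution = (O − E)²/E = (13 − 21.2473)² / 21.2473 = 3.201.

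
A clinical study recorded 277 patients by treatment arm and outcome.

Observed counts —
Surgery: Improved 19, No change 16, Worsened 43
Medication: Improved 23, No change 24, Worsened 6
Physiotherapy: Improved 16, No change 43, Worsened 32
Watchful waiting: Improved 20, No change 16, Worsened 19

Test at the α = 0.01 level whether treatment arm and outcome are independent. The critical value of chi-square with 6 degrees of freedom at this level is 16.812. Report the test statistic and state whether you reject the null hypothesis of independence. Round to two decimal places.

Row totals: 78, 53, 91, 55. Column totals: 78, 99, 100. Grand total N = 277.
Expected counts (row total × column total / N):
  Surgery, Improved: 78×78/277 = 21.9639
  Surgery, No change: 78×99/277 = 27.8773
  Surgery, Worsened: 78×100/277 = 28.1588
  Medication, Improved: 53×78/277 = 14.9242
  Medication, No change: 53×99/277 = 18.9422
  Medication, Worsened: 53×100/277 = 19.1336
  Physiotherapy, Improved: 91×78/277 = 25.6245
  Physiotherapy, No change: 91×99/277 = 32.5235
  Physiotherapy, Worsened: 91×100/277 = 32.8520
  Watchful waiting, Improved: 55×78/277 = 15.4874
  Watchful waiting, No change: 55×99/277 = 19.6570
  Watchful waiting, Worsened: 55×100/277 = 19.8556
Contributions (O − E)²/E:
  (19 − 21.9639)²/21.9639 = 0.4000
  (16 − 27.8773)²/27.8773 = 5.0604
  (43 − 28.1588)²/28.1588 = 7.8221
  (23 − 14.9242)²/14.9242 = 4.3700
  (24 − 18.9422)²/18.9422 = 1.3505
  (6 − 19.1336)²/19.1336 = 9.0151
  (16 − 25.6245)²/25.6245 = 3.6149
  (43 − 32.5235)²/32.5235 = 3.3747
  (32 − 32.8520)²/32.8520 = 0.0221
  (20 − 15.4874)²/15.4874 = 1.3148
  (16 − 19.6570)²/19.6570 = 0.6804
  (19 − 19.8556)²/19.8556 = 0.0369
χ² = 0.4000 + 5.0604 + 7.8221 + 4.3700 + 1.3505 + 9.0151 + 3.6149 + 3.3747 + 0.0221 + 1.3148 + 0.6804 + 0.0369 = 37.06
df = (4−1)(3−1) = 6. Since 37.06 > 16.812, reject the null hypothesis of independence at α = 0.01.

37.06; reject H₀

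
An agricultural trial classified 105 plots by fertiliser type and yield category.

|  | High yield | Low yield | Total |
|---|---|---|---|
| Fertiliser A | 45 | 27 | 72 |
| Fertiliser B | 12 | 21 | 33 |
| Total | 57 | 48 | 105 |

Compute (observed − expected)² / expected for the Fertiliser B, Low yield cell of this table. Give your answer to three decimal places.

Row total (Fertiliser B) = 33; column total (Low yield) = 48; N = 105.
Expected count E = 33 × 48 / 105 = 15.0857.
Contribution = (O − E)²/E = (21 − 15.0857)² / 15.0857 = 2.319.

2.319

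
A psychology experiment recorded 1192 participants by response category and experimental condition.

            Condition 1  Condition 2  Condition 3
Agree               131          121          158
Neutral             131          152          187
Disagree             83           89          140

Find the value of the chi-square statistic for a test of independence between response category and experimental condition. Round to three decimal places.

Row totals: 410, 470, 312. Column totals: 345, 362, 485. Grand total N = 1192.
Expected counts (row total × column total / N):
  Agree, Condition 1: 410×345/1192 = 118.6661
  Agree, Condition 2: 410×362/1192 = 124.5134
  Agree, Condition 3: 410×485/1192 = 166.8205
  Neutral, Condition 1: 470×345/1192 = 136.0319
  Neutral, Condition 2: 470×362/1192 = 142.7349
  Neutral, Condition 3: 470×485/1192 = 191.2332
  Disagree, Condition 1: 312×345/1192 = 90.3020
  Disagree, Condition 2: 312×362/1192 = 94.7517
  Disagree, Condition 3: 312×485/1192 = 126.9463
Contributions (O − E)²/E:
  (131 − 118.6661)²/118.6661 = 1.2820
  (121 − 124.5134)²/124.5134 = 0.0991
  (158 − 166.8205)²/166.8205 = 0.4664
  (131 − 136.0319)²/136.0319 = 0.1861
  (152 − 142.7349)²/142.7349 = 0.6014
  (187 − 191.2332)²/191.2332 = 0.0937
  (83 − 90.3020)²/90.3020 = 0.5905
  (89 − 94.7517)²/94.7517 = 0.3491
  (140 − 126.9463)²/126.9463 = 1.3423
χ² = 1.2820 + 0.0991 + 0.4664 + 0.1861 + 0.6014 + 0.0937 + 0.5905 + 0.3491 + 1.3423 = 5.011

5.011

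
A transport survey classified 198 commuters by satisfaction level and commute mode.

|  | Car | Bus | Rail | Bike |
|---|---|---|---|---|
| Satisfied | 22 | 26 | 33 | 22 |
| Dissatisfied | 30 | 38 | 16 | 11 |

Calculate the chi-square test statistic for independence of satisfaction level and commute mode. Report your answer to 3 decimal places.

12.743

Row totals: 103, 95. Column totals: 52, 64, 49, 33. Grand total N = 198.
Expected counts (row total × column total / N):
  Satisfied, Car: 103×52/198 = 27.0505
  Satisfied, Bus: 103×64/198 = 33.2929
  Satisfied, Rail: 103×49/198 = 25.4899
  Satisfied, Bike: 103×33/198 = 17.1667
  Dissatisfied, Car: 95×52/198 = 24.9495
  Dissatisfied, Bus: 95×64/198 = 30.7071
  Dissatisfied, Rail: 95×49/198 = 23.5101
  Dissatisfied, Bike: 95×33/198 = 15.8333
Contributions (O − E)²/E:
  (22 − 27.0505)²/27.0505 = 0.9430
  (26 − 33.2929)²/33.2929 = 1.5975
  (33 − 25.4899)²/25.4899 = 2.2127
  (22 − 17.1667)²/17.1667 = 1.3608
  (30 − 24.9495)²/24.9495 = 1.0224
  (38 − 30.7071)²/30.7071 = 1.7321
  (16 − 23.5101)²/23.5101 = 2.3990
  (11 − 15.8333)²/15.8333 = 1.4754
χ² = 0.9430 + 1.5975 + 2.2127 + 1.3608 + 1.0224 + 1.7321 + 2.3990 + 1.4754 = 12.743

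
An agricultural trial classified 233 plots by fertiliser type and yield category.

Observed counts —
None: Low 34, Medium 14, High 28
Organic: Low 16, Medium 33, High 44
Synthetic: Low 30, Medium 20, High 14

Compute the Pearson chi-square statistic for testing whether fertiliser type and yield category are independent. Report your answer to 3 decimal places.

Row totals: 76, 93, 64. Column totals: 80, 67, 86. Grand total N = 233.
Expected counts (row total × column total / N):
  None, Low: 76×80/233 = 26.0944
  None, Medium: 76×67/233 = 21.8541
  None, High: 76×86/233 = 28.0515
  Organic, Low: 93×80/233 = 31.9313
  Organic, Medium: 93×67/233 = 26.7425
  Organic, High: 93×86/233 = 34.3262
  Synthetic, Low: 64×80/233 = 21.9742
  Synthetic, Medium: 64×67/233 = 18.4034
  Synthetic, High: 64×86/233 = 23.6223
Contributions (O − E)²/E:
  (34 − 26.0944)²/26.0944 = 2.3951
  (14 − 21.8541)²/21.8541 = 2.8227
  (28 − 28.0515)²/28.0515 = 0.0001
  (16 − 31.9313)²/31.9313 = 7.9485
  (33 − 26.7425)²/26.7425 = 1.4642
  (44 − 34.3262)²/34.3262 = 2.7263
  (30 − 21.9742)²/21.9742 = 2.9313
  (20 − 18.4034)²/18.4034 = 0.1385
  (14 − 23.6223)²/23.6223 = 3.9195
χ² = 2.3951 + 2.8227 + 0.0001 + 7.9485 + 1.4642 + 2.7263 + 2.9313 + 0.1385 + 3.9195 = 24.346

24.346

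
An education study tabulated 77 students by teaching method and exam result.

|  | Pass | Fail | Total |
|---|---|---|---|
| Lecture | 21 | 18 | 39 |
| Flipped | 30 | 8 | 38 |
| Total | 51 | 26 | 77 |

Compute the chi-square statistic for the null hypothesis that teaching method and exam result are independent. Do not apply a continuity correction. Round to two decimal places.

Grand total N = 77.
Expected counts (row total × column total / N):
  Lecture, Pass: 39×51/77 = 25.831
  Lecture, Fail: 39×26/77 = 13.169
  Flipped, Pass: 38×51/77 = 25.169
  Flipped, Fail: 38×26/77 = 12.831
Contributions (O − E)²/E:
  (21 − 25.831)²/25.831 = 0.9035
  (18 − 13.169)²/13.169 = 1.7722
  (30 − 25.169)²/25.169 = 0.9273
  (8 − 12.831)²/12.831 = 1.8189
χ² = 0.9035 + 1.7722 + 0.9273 + 1.8189 = 5.42

5.42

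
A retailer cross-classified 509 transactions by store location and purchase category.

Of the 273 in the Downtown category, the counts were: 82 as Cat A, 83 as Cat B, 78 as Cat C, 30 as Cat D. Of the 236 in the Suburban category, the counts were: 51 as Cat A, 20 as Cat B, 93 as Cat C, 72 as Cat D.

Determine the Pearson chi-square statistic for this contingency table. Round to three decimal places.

62.008

Row totals: 273, 236. Column totals: 133, 103, 171, 102. Grand total N = 509.
Expected counts (row total × column total / N):
  Downtown, Cat A: 273×133/509 = 71.3340
  Downtown, Cat B: 273×103/509 = 55.2436
  Downtown, Cat C: 273×171/509 = 91.7151
  Downtown, Cat D: 273×102/509 = 54.7073
  Suburban, Cat A: 236×133/509 = 61.6660
  Suburban, Cat B: 236×103/509 = 47.7564
  Suburban, Cat C: 236×171/509 = 79.2849
  Suburban, Cat D: 236×102/509 = 47.2927
Contributions (O − E)²/E:
  (82 − 71.3340)²/71.3340 = 1.5948
  (83 − 55.2436)²/55.2436 = 13.9458
  (78 − 91.7151)²/91.7151 = 2.0510
  (30 − 54.7073)²/54.7073 = 11.1585
  (51 − 61.6660)²/61.6660 = 1.8448
  (20 − 47.7564)²/47.7564 = 16.1322
  (93 − 79.2849)²/79.2849 = 2.3725
  (72 − 47.2927)²/47.2927 = 12.9079
χ² = 1.5948 + 13.9458 + 2.0510 + 11.1585 + 1.8448 + 16.1322 + 2.3725 + 12.9079 = 62.008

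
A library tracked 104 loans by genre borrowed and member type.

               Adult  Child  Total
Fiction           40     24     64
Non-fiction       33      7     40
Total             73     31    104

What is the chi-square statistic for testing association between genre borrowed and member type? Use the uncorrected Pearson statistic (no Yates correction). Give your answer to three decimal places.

Grand total N = 104.
Expected counts (row total × column total / N):
  Fiction, Adult: 64×73/104 = 44.9231
  Fiction, Child: 64×31/104 = 19.0769
  Non-fiction, Adult: 40×73/104 = 28.0769
  Non-fiction, Child: 40×31/104 = 11.9231
Contributions (O − E)²/E:
  (40 − 44.9231)²/44.9231 = 0.5395
  (24 − 19.0769)²/19.0769 = 1.2705
  (33 − 28.0769)²/28.0769 = 0.8632
  (7 − 11.9231)²/11.9231 = 2.0328
χ² = 0.5395 + 1.2705 + 0.8632 + 2.0328 = 4.706

4.706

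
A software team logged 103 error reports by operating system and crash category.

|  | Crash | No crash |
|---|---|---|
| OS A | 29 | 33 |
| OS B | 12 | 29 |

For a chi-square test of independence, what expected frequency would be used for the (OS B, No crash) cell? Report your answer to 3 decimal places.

Row total (OS B) = 41; column total (No crash) = 62; grand total N = 103.
Expected count = (row total × column total) / N = 41 × 62 / 103 = 24.680.

24.680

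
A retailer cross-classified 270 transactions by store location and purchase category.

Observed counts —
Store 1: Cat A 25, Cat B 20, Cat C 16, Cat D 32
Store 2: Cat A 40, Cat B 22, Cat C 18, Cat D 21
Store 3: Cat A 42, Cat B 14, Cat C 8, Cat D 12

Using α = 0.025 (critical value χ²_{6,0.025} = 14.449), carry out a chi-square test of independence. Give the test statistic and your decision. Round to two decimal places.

Row totals: 93, 101, 76. Column totals: 107, 56, 42, 65. Grand total N = 270.
Expected counts (row total × column total / N):
  Store 1, Cat A: 93×107/270 = 36.856
  Store 1, Cat B: 93×56/270 = 19.289
  Store 1, Cat C: 93×42/270 = 14.467
  Store 1, Cat D: 93×65/270 = 22.389
  Store 2, Cat A: 101×107/270 = 40.026
  Store 2, Cat B: 101×56/270 = 20.948
  Store 2, Cat C: 101×42/270 = 15.711
  Store 2, Cat D: 101×65/270 = 24.315
  Store 3, Cat A: 76×107/270 = 30.119
  Store 3, Cat B: 76×56/270 = 15.763
  Store 3, Cat C: 76×42/270 = 11.822
  Store 3, Cat D: 76×65/270 = 18.296
Contributions (O − E)²/E:
  (25 − 36.856)²/36.856 = 3.8139
  (20 − 19.289)²/19.289 = 0.0262
  (16 − 14.467)²/14.467 = 0.1624
  (32 − 22.389)²/22.389 = 4.1257
  (40 − 40.026)²/40.026 = 0.0000
  (22 − 20.948)²/20.948 = 0.0528
  (18 − 15.711)²/15.711 = 0.3335
  (21 − 24.315)²/24.315 = 0.4520
  (42 − 30.119)²/30.119 = 4.6867
  (14 − 15.763)²/15.763 = 0.1972
  (8 − 11.822)²/11.822 = 1.2356
  (12 − 18.296)²/18.296 = 2.1666
χ² = 3.8139 + 0.0262 + 0.1624 + 4.1257 + 0.0000 + 0.0528 + 0.3335 + 0.4520 + 4.6867 + 0.1972 + 1.2356 + 2.1666 = 17.25
df = (3−1)(4−1) = 6. Since 17.25 > 14.449, reject the null hypothesis of independence at α = 0.025.

17.25; reject H₀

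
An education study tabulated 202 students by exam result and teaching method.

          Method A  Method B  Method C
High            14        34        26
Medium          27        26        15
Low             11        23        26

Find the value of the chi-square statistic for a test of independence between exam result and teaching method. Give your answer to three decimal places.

Row totals: 74, 68, 60. Column totals: 52, 83, 67. Grand total N = 202.
Expected counts (row total × column total / N):
  High, Method A: 74×52/202 = 19.04950
  High, Method B: 74×83/202 = 30.40594
  High, Method C: 74×67/202 = 24.54455
  Medium, Method A: 68×52/202 = 17.50495
  Medium, Method B: 68×83/202 = 27.94059
  Medium, Method C: 68×67/202 = 22.55446
  Low, Method A: 60×52/202 = 15.44554
  Low, Method B: 60×83/202 = 24.65347
  Low, Method C: 60×67/202 = 19.90099
Contributions (O − E)²/E:
  (14 − 19.04950)²/19.04950 = 1.3385
  (34 − 30.40594)²/30.40594 = 0.4248
  (26 − 24.54455)²/24.54455 = 0.0863
  (27 − 17.50495)²/17.50495 = 5.1503
  (26 − 27.94059)²/27.94059 = 0.1348
  (15 − 22.55446)²/22.55446 = 2.5303
  (11 − 15.44554)²/15.44554 = 1.2795
  (23 − 24.65347)²/24.65347 = 0.1109
  (26 − 19.90099)²/19.90099 = 1.8691
χ² = 1.3385 + 0.4248 + 0.0863 + 5.1503 + 0.1348 + 2.5303 + 1.2795 + 0.1109 + 1.8691 = 12.925

12.925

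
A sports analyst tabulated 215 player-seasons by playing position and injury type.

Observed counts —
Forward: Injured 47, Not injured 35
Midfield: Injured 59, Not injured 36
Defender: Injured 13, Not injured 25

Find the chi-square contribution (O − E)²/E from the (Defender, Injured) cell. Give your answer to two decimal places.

3.07

Row total (Defender) = 38; column total (Injured) = 119; N = 215.
Expected count E = 38 × 119 / 215 = 21.033.
Contribution = (O − E)²/E = (13 − 21.033)² / 21.033 = 3.07.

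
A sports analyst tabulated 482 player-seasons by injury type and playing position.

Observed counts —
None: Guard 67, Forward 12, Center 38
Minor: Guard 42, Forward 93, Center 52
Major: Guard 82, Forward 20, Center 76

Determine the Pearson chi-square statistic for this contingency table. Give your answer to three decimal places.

97.755

Row totals: 117, 187, 178. Column totals: 191, 125, 166. Grand total N = 482.
Expected counts (row total × column total / N):
  None, Guard: 117×191/482 = 46.3631
  None, Forward: 117×125/482 = 30.3423
  None, Center: 117×166/482 = 40.2946
  Minor, Guard: 187×191/482 = 74.1017
  Minor, Forward: 187×125/482 = 48.4959
  Minor, Center: 187×166/482 = 64.4025
  Major, Guard: 178×191/482 = 70.5353
  Major, Forward: 178×125/482 = 46.1618
  Major, Center: 178×166/482 = 61.3029
Contributions (O − E)²/E:
  (67 − 46.3631)²/46.3631 = 9.1858
  (12 − 30.3423)²/30.3423 = 11.0881
  (38 − 40.2946)²/40.2946 = 0.1307
  (42 − 74.1017)²/74.1017 = 13.9068
  (93 − 48.4959)²/48.4959 = 40.8409
  (52 − 64.4025)²/64.4025 = 2.3884
  (82 − 70.5353)²/70.5353 = 1.8635
  (20 − 46.1618)²/46.1618 = 14.8270
  (76 − 61.3029)²/61.3029 = 3.5236
χ² = 9.1858 + 11.0881 + 0.1307 + 13.9068 + 40.8409 + 2.3884 + 1.8635 + 14.8270 + 3.5236 = 97.755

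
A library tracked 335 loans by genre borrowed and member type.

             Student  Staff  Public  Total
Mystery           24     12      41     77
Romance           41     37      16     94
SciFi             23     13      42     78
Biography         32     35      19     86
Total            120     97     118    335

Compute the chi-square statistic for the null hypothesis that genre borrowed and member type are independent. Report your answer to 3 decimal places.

Grand total N = 335.
Expected counts (row total × column total / N):
  Mystery, Student: 77×120/335 = 27.5821
  Mystery, Staff: 77×97/335 = 22.2955
  Mystery, Public: 77×118/335 = 27.1224
  Romance, Student: 94×120/335 = 33.6716
  Romance, Staff: 94×97/335 = 27.2179
  Romance, Public: 94×118/335 = 33.1104
  SciFi, Student: 78×120/335 = 27.9403
  SciFi, Staff: 78×97/335 = 22.5851
  SciFi, Public: 78×118/335 = 27.4746
  Biography, Student: 86×120/335 = 30.8060
  Biography, Staff: 86×97/335 = 24.9015
  Biography, Public: 86×118/335 = 30.2925
Contributions (O − E)²/E:
  (24 − 27.5821)²/27.5821 = 0.4652
  (12 − 22.2955)²/22.2955 = 4.7542
  (41 − 27.1224)²/27.1224 = 7.1007
  (41 − 33.6716)²/33.6716 = 1.5950
  (37 − 27.2179)²/27.2179 = 3.5157
  (16 − 33.1104)²/33.1104 = 8.8421
  (23 − 27.9403)²/27.9403 = 0.8735
  (13 − 22.5851)²/22.5851 = 4.0679
  (42 − 27.4746)²/27.4746 = 7.6794
  (32 − 30.8060)²/30.8060 = 0.0463
  (35 − 24.9015)²/24.9015 = 4.0953
  (19 − 30.2925)²/30.2925 = 4.2096
χ² = 0.4652 + 4.7542 + 7.1007 + 1.5950 + 3.5157 + 8.8421 + 0.8735 + 4.0679 + 7.6794 + 0.0463 + 4.0953 + 4.2096 = 47.245

47.245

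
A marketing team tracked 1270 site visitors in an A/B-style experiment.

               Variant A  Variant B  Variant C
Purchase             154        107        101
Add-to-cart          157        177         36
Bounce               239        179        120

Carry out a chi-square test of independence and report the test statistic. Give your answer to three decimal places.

51.467

Row totals: 362, 370, 538. Column totals: 550, 463, 257. Grand total N = 1270.
Expected counts (row total × column total / N):
  Purchase, Variant A: 362×550/1270 = 156.7717
  Purchase, Variant B: 362×463/1270 = 131.9732
  Purchase, Variant C: 362×257/1270 = 73.2551
  Add-to-cart, Variant A: 370×550/1270 = 160.2362
  Add-to-cart, Variant B: 370×463/1270 = 134.8898
  Add-to-cart, Variant C: 370×257/1270 = 74.8740
  Bounce, Variant A: 538×550/1270 = 232.9921
  Bounce, Variant B: 538×463/1270 = 196.1370
  Bounce, Variant C: 538×257/1270 = 108.8709
Contributions (O − E)²/E:
  (154 − 156.7717)²/156.7717 = 0.0490
  (107 − 131.9732)²/131.9732 = 4.7257
  (101 − 73.2551)²/73.2551 = 10.5082
  (157 − 160.2362)²/160.2362 = 0.0654
  (177 − 134.8898)²/134.8898 = 13.1461
  (36 − 74.8740)²/74.8740 = 20.1831
  (239 − 232.9921)²/232.9921 = 0.1549
  (179 − 196.1370)²/196.1370 = 1.4973
  (120 − 108.8709)²/108.8709 = 1.1376
χ² = 0.0490 + 4.7257 + 10.5082 + 0.0654 + 13.1461 + 20.1831 + 0.1549 + 1.4973 + 1.1376 = 51.467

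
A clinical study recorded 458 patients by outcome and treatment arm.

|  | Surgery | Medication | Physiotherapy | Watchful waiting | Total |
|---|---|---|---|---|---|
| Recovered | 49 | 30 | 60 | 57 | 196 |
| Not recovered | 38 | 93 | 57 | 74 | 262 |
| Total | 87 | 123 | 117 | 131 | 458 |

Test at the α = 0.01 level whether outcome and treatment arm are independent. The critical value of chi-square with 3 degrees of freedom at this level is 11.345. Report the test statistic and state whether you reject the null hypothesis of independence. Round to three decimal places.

Grand total N = 458.
Expected counts (row total × column total / N):
  Recovered, Surgery: 196×87/458 = 37.2314
  Recovered, Medication: 196×123/458 = 52.6376
  Recovered, Physiotherapy: 196×117/458 = 50.0699
  Recovered, Watchful waiting: 196×131/458 = 56.0611
  Not recovered, Surgery: 262×87/458 = 49.7686
  Not recovered, Medication: 262×123/458 = 70.3624
  Not recovered, Physiotherapy: 262×117/458 = 66.9301
  Not recovered, Watchful waiting: 262×131/458 = 74.9389
Contributions (O − E)²/E:
  (49 − 37.2314)²/37.2314 = 3.7200
  (30 − 52.6376)²/52.6376 = 9.7356
  (60 − 50.0699)²/50.0699 = 1.9694
  (57 − 56.0611)²/56.0611 = 0.0157
  (38 − 49.7686)²/49.7686 = 2.7829
  (93 − 70.3624)²/70.3624 = 7.2832
  (57 − 66.9301)²/66.9301 = 1.4733
  (74 − 74.9389)²/74.9389 = 0.0118
χ² = 3.7200 + 9.7356 + 1.9694 + 0.0157 + 2.7829 + 7.2832 + 1.4733 + 0.0118 = 26.992
df = (2−1)(4−1) = 3. Since 26.992 > 11.345, reject the null hypothesis of independence at α = 0.01.

26.992; reject H₀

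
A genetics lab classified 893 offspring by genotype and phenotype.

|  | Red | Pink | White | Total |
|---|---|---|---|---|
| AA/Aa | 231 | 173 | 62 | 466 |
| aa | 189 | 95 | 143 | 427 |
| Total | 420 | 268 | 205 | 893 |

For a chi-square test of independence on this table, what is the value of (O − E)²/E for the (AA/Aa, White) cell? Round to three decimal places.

18.910

Row total (AA/Aa) = 466; column total (White) = 205; N = 893.
Expected count E = 466 × 205 / 893 = 106.9765.
Contribution = (O − E)²/E = (62 − 106.9765)² / 106.9765 = 18.910.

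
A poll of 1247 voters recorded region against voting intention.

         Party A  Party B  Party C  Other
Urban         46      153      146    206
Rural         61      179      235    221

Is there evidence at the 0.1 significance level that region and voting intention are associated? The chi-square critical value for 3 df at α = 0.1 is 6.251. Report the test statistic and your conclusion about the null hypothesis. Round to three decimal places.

8.713; reject H₀

Row totals: 551, 696. Column totals: 107, 332, 381, 427. Grand total N = 1247.
Expected counts (row total × column total / N):
  Urban, Party A: 551×107/1247 = 47.2791
  Urban, Party B: 551×332/1247 = 146.6977
  Urban, Party C: 551×381/1247 = 168.3488
  Urban, Other: 551×427/1247 = 188.6744
  Rural, Party A: 696×107/1247 = 59.7209
  Rural, Party B: 696×332/1247 = 185.3023
  Rural, Party C: 696×381/1247 = 212.6512
  Rural, Other: 696×427/1247 = 238.3256
Contributions (O − E)²/E:
  (46 − 47.2791)²/47.2791 = 0.0346
  (153 − 146.6977)²/146.6977 = 0.2708
  (146 − 168.3488)²/168.3488 = 2.9669
  (206 − 188.6744)²/188.6744 = 1.5910
  (61 − 59.7209)²/59.7209 = 0.0274
  (179 − 185.3023)²/185.3023 = 0.2143
  (235 − 212.6512)²/212.6512 = 2.3488
  (221 − 238.3256)²/238.3256 = 1.2595
χ² = 0.0346 + 0.2708 + 2.9669 + 1.5910 + 0.0274 + 0.2143 + 2.3488 + 1.2595 = 8.713
df = (2−1)(4−1) = 3. Since 8.713 > 6.251, reject the null hypothesis of independence at α = 0.1.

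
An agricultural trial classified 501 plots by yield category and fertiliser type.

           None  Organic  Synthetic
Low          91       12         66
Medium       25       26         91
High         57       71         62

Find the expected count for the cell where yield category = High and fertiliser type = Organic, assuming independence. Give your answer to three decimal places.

41.337

Row total (High) = 190; column total (Organic) = 109; grand total N = 501.
Expected count = (row total × column total) / N = 190 × 109 / 501 = 41.337.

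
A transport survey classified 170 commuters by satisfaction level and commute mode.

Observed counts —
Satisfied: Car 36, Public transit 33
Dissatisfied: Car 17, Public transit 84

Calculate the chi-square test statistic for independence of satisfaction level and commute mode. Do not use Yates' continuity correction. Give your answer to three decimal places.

23.864

Row totals: 69, 101. Column totals: 53, 117. Grand total N = 170.
Expected counts (row total × column total / N):
  Satisfied, Car: 69×53/170 = 21.5118
  Satisfied, Public transit: 69×117/170 = 47.4882
  Dissatisfied, Car: 101×53/170 = 31.4882
  Dissatisfied, Public transit: 101×117/170 = 69.5118
Contributions (O − E)²/E:
  (36 − 21.5118)²/21.5118 = 9.7578
  (33 − 47.4882)²/47.4882 = 4.4202
  (17 − 31.4882)²/31.4882 = 6.6662
  (84 − 69.5118)²/69.5118 = 3.0197
χ² = 9.7578 + 4.4202 + 6.6662 + 3.0197 = 23.864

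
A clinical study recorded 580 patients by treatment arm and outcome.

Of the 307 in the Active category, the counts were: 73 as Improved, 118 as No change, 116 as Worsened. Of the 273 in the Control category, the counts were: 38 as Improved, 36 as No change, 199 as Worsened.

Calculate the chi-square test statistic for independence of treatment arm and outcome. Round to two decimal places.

Row totals: 307, 273. Column totals: 111, 154, 315. Grand total N = 580.
Expected counts (row total × column total / N):
  Active, Improved: 307×111/580 = 58.753
  Active, No change: 307×154/580 = 81.514
  Active, Worsened: 307×315/580 = 166.733
  Control, Improved: 273×111/580 = 52.247
  Control, No change: 273×154/580 = 72.486
  Control, Worsened: 273×315/580 = 148.267
Contributions (O − E)²/E:
  (73 − 58.753)²/58.753 = 3.4548
  (118 − 81.514)²/81.514 = 16.3313
  (116 − 166.733)²/166.733 = 15.4369
  (38 − 52.247)²/52.247 = 3.8850
  (36 − 72.486)²/72.486 = 18.3653
  (199 − 148.267)²/148.267 = 17.3595
χ² = 3.4548 + 16.3313 + 15.4369 + 3.8850 + 18.3653 + 17.3595 = 74.83

74.83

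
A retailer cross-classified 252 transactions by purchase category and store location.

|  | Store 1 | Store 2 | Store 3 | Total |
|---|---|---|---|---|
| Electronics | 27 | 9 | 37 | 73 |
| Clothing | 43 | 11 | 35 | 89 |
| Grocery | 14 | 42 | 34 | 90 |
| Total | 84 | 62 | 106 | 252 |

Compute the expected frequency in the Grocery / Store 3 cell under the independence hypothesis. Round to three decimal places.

37.857

Row total (Grocery) = 90; column total (Store 3) = 106; grand total N = 252.
Expected count = (row total × column total) / N = 90 × 106 / 252 = 37.857.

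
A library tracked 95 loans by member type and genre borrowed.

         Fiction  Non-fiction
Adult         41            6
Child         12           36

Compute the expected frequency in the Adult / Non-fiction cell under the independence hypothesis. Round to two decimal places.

20.78

Row total (Adult) = 47; column total (Non-fiction) = 42; grand total N = 95.
Expected count = (row total × column total) / N = 47 × 42 / 95 = 20.78.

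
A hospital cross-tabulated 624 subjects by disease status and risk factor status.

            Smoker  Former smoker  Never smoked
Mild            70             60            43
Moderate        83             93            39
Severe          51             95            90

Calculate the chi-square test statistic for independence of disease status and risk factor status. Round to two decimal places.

33.11

Row totals: 173, 215, 236. Column totals: 204, 248, 172. Grand total N = 624.
Expected counts (row total × column total / N):
  Mild, Smoker: 173×204/624 = 56.558
  Mild, Former smoker: 173×248/624 = 68.756
  Mild, Never smoked: 173×172/624 = 47.686
  Moderate, Smoker: 215×204/624 = 70.288
  Moderate, Former smoker: 215×248/624 = 85.449
  Moderate, Never smoked: 215×172/624 = 59.263
  Severe, Smoker: 236×204/624 = 77.154
  Severe, Former smoker: 236×248/624 = 93.795
  Severe, Never smoked: 236×172/624 = 65.051
Contributions (O − E)²/E:
  (70 − 56.558)²/56.558 = 3.1947
  (60 − 68.756)²/68.756 = 1.1151
  (43 − 47.686)²/47.686 = 0.4605
  (83 − 70.288)²/70.288 = 2.2990
  (93 − 85.449)²/85.449 = 0.6673
  (39 − 59.263)²/59.263 = 6.9283
  (51 − 77.154)²/77.154 = 8.8658
  (95 − 93.795)²/93.795 = 0.0155
  (90 − 65.051)²/65.051 = 9.5687
χ² = 3.1947 + 1.1151 + 0.4605 + 2.2990 + 0.6673 + 6.9283 + 8.8658 + 0.0155 + 9.5687 = 33.11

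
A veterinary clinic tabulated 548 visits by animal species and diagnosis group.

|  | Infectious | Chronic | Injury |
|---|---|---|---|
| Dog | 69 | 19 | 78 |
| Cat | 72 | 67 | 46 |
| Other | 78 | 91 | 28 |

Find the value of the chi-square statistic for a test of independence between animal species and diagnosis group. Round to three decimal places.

70.885

Row totals: 166, 185, 197. Column totals: 219, 177, 152. Grand total N = 548.
Expected counts (row total × column total / N):
  Dog, Infectious: 166×219/548 = 66.3394
  Dog, Chronic: 166×177/548 = 53.6168
  Dog, Injury: 166×152/548 = 46.0438
  Cat, Infectious: 185×219/548 = 73.9325
  Cat, Chronic: 185×177/548 = 59.7536
  Cat, Injury: 185×152/548 = 51.3139
  Other, Infectious: 197×219/548 = 78.7281
  Other, Chronic: 197×177/548 = 63.6296
  Other, Injury: 197×152/548 = 54.6423
Contributions (O − E)²/E:
  (69 − 66.3394)²/66.3394 = 0.1067
  (19 − 53.6168)²/53.6168 = 22.3498
  (78 − 46.0438)²/46.0438 = 22.1789
  (72 − 73.9325)²/73.9325 = 0.0505
  (67 − 59.7536)²/59.7536 = 0.8788
  (46 − 51.3139)²/51.3139 = 0.5503
  (78 − 78.7281)²/78.7281 = 0.0067
  (91 − 63.6296)²/63.6296 = 11.7734
  (28 − 54.6423)²/54.6423 = 12.9902
χ² = 0.1067 + 22.3498 + 22.1789 + 0.0505 + 0.8788 + 0.5503 + 0.0067 + 11.7734 + 12.9902 = 70.885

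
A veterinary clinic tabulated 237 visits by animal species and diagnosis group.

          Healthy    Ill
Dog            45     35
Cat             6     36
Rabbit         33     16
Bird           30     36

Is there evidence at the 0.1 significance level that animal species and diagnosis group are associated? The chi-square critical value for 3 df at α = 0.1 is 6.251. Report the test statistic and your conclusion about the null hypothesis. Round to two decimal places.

28.82; reject H₀

Row totals: 80, 42, 49, 66. Column totals: 114, 123. Grand total N = 237.
Expected counts (row total × column total / N):
  Dog, Healthy: 80×114/237 = 38.481
  Dog, Ill: 80×123/237 = 41.519
  Cat, Healthy: 42×114/237 = 20.203
  Cat, Ill: 42×123/237 = 21.797
  Rabbit, Healthy: 49×114/237 = 23.570
  Rabbit, Ill: 49×123/237 = 25.430
  Bird, Healthy: 66×114/237 = 31.747
  Bird, Ill: 66×123/237 = 34.253
Contributions (O − E)²/E:
  (45 − 38.481)²/38.481 = 1.1044
  (35 − 41.519)²/41.519 = 1.0236
  (6 − 20.203)²/20.203 = 9.9849
  (36 − 21.797)²/21.797 = 9.2547
  (33 − 23.570)²/23.570 = 3.7728
  (16 − 25.430)²/25.430 = 3.4969
  (30 − 31.747)²/31.747 = 0.0961
  (36 − 34.253)²/34.253 = 0.0891
χ² = 1.1044 + 1.0236 + 9.9849 + 9.2547 + 3.7728 + 3.4969 + 0.0961 + 0.0891 = 28.82
df = (4−1)(2−1) = 3. Since 28.82 > 6.251, reject the null hypothesis of independence at α = 0.1.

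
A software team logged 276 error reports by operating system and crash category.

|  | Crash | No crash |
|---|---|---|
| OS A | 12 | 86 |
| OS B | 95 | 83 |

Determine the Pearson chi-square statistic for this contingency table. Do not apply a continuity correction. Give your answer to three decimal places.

45.031

Row totals: 98, 178. Column totals: 107, 169. Grand total N = 276.
Expected counts (row total × column total / N):
  OS A, Crash: 98×107/276 = 37.99275
  OS A, No crash: 98×169/276 = 60.00725
  OS B, Crash: 178×107/276 = 69.00725
  OS B, No crash: 178×169/276 = 108.99275
Contributions (O − E)²/E:
  (12 − 37.99275)²/37.99275 = 17.7829
  (86 − 60.00725)²/60.00725 = 11.2590
  (95 − 69.00725)²/69.00725 = 9.7906
  (83 − 108.99275)²/108.99275 = 6.1988
χ² = 17.7829 + 11.2590 + 9.7906 + 6.1988 = 45.031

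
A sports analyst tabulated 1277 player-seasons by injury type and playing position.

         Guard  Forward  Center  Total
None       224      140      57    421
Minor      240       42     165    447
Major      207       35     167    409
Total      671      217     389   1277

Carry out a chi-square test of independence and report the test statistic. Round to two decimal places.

Grand total N = 1277.
Expected counts (row total × column total / N):
  None, Guard: 421×671/1277 = 221.215
  None, Forward: 421×217/1277 = 71.540
  None, Center: 421×389/1277 = 128.245
  Minor, Guard: 447×671/1277 = 234.876
  Minor, Forward: 447×217/1277 = 75.958
  Minor, Center: 447×389/1277 = 136.165
  Major, Guard: 409×671/1277 = 214.909
  Major, Forward: 409×217/1277 = 69.501
  Major, Center: 409×389/1277 = 124.590
Contributions (O − E)²/E:
  (224 − 221.215)²/221.215 = 0.0351
  (140 − 71.540)²/71.540 = 65.5126
  (57 − 128.245)²/128.245 = 39.5793
  (240 − 234.876)²/234.876 = 0.1118
  (42 − 75.958)²/75.958 = 15.1814
  (165 − 136.165)²/136.165 = 6.1062
  (207 − 214.909)²/214.909 = 0.2911
  (35 − 69.501)²/69.501 = 17.1266
  (167 − 124.590)²/124.590 = 14.4362
χ² = 0.0351 + 65.5126 + 39.5793 + 0.1118 + 15.1814 + 6.1062 + 0.2911 + 17.1266 + 14.4362 = 158.38

158.38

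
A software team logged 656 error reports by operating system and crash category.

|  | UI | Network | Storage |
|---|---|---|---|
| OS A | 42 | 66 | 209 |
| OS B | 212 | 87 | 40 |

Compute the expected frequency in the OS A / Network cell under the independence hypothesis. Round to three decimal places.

73.934

Row total (OS A) = 317; column total (Network) = 153; grand total N = 656.
Expected count = (row total × column total) / N = 317 × 153 / 656 = 73.934.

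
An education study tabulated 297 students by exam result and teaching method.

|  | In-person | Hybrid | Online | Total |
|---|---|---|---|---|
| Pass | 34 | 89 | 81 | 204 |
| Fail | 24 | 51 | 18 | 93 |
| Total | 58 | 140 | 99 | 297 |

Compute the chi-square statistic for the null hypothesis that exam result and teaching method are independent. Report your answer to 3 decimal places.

Grand total N = 297.
Expected counts (row total × column total / N):
  Pass, In-person: 204×58/297 = 39.8384
  Pass, Hybrid: 204×140/297 = 96.1616
  Pass, Online: 204×99/297 = 68.0000
  Fail, In-person: 93×58/297 = 18.1616
  Fail, Hybrid: 93×140/297 = 43.8384
  Fail, Online: 93×99/297 = 31.0000
Contributions (O − E)²/E:
  (34 − 39.8384)²/39.8384 = 0.8556
  (89 − 96.1616)²/96.1616 = 0.5334
  (81 − 68.0000)²/68.0000 = 2.4853
  (24 − 18.1616)²/18.1616 = 1.8769
  (51 − 43.8384)²/43.8384 = 1.1699
  (18 − 31.0000)²/31.0000 = 5.4516
χ² = 0.8556 + 0.5334 + 2.4853 + 1.8769 + 1.1699 + 5.4516 = 12.373

12.373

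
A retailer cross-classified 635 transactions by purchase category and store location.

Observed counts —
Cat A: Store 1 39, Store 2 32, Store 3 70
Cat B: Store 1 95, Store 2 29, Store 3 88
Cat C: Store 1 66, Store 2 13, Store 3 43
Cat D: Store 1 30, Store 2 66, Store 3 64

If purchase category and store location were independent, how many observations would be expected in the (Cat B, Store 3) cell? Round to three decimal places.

88.472

Row total (Cat B) = 212; column total (Store 3) = 265; grand total N = 635.
Expected count = (row total × column total) / N = 212 × 265 / 635 = 88.472.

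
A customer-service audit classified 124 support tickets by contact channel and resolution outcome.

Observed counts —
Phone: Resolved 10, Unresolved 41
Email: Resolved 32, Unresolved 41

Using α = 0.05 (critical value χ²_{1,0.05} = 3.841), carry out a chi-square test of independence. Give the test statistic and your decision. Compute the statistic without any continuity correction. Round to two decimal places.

7.87; reject H₀

Row totals: 51, 73. Column totals: 42, 82. Grand total N = 124.
Expected counts (row total × column total / N):
  Phone, Resolved: 51×42/124 = 17.274
  Phone, Unresolved: 51×82/124 = 33.726
  Email, Resolved: 73×42/124 = 24.726
  Email, Unresolved: 73×82/124 = 48.274
Contributions (O − E)²/E:
  (10 − 17.274)²/17.274 = 3.0630
  (41 − 33.726)²/33.726 = 1.5689
  (32 − 24.726)²/24.726 = 2.1399
  (41 − 48.274)²/48.274 = 1.0961
χ² = 3.0630 + 1.5689 + 2.1399 + 1.0961 = 7.87
df = (2−1)(2−1) = 1. Since 7.87 > 3.841, reject the null hypothesis of independence at α = 0.05.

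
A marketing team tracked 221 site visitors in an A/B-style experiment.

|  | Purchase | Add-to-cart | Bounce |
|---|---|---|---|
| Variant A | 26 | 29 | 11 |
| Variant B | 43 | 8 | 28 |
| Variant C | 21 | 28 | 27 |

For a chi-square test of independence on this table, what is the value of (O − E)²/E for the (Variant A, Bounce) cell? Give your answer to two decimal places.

3.85

Row total (Variant A) = 66; column total (Bounce) = 66; N = 221.
Expected count E = 66 × 66 / 221 = 19.710.
Contribution = (O − E)²/E = (11 − 19.710)² / 19.710 = 3.85.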